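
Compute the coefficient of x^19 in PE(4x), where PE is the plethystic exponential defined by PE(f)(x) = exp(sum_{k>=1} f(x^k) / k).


With f(x) = 4x, the exponent is sum_{k>=1} 4 x^k / k = 4 * (-ln(1 - x)). Exponentiating:
PE(4x) = exp(-4 ln(1 - x)) = 1/(1 - x)^4.
By the negative binomial expansion, [x^n] 1/(1 - x)^4 = C(n + 3, 3).
For n = 19: C(22, 3) = 1540.

1540


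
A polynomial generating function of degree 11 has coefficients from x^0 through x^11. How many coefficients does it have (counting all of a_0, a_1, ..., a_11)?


A polynomial of degree 11 takes the form a_0 + a_1 x + ... + a_11 x^11.
The number of coefficients is 11 + 1 = 12.

12


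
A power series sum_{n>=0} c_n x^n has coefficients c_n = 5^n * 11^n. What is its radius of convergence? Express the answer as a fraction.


By the root test (Cauchy-Hadamard), the radius is R = 1 / limsup_n |c_n|^(1/n).
Here |c_n|^(1/n) = (5^n * 11^n)^(1/n) = 5 * 11 = 55 for all n.
So R = 1/55 = 1/55.

1/55


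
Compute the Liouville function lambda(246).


The Liouville function is lambda(k) = (-1)^Omega(k), where Omega(k) counts the prime factors of k with multiplicity.
Factoring: 246 = 2 * 3 * 41, so Omega(246) = 3.
lambda(246) = (-1)^3 = -1.

-1


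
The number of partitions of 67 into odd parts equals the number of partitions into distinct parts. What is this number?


Computing partitions of 67 into odd parts (1, 3, 5, ...):
Using the generating function prod_{k>=0} 1/(1-x^(2k+1)),
the count is 22250

22250


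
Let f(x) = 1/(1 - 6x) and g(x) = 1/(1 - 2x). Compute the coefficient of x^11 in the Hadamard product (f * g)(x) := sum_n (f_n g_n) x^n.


f has coefficients f_k = 6^k and g has coefficients g_k = 2^k, so the Hadamard product has coefficient (f*g)_k = 6^k * 2^k = 12^k.
For k = 11: 12^11 = 743008370688.

743008370688


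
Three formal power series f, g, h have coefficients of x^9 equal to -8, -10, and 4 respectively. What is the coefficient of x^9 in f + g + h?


Series addition is componentwise:
-8 + -10 + 4
= -14

-14


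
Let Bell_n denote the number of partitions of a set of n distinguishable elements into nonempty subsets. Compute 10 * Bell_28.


Bell_28 can be computed from the Bell triangle or from Dobinski's identity Bell_n = (1/e) * sum_{k>=0} k^n / k!.
Computing Bell_28 = 6160539404599934652455.
Then 10 * 6160539404599934652455 = 61605394045999346524550.

61605394045999346524550


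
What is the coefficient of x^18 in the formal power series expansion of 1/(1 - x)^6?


The negative binomial / multiset identity is
1/(1 - x)^r = sum_{k>=0} C(k + r - 1, r - 1) x^k.
Here r = 6 and k = 18, so the coefficient is
C(18 + 5, 5) = C(23, 5)
= 33649

33649


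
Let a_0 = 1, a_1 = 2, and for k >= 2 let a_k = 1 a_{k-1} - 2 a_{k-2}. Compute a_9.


Iterating the recurrence forward:
a_0 = 1
a_1 = 2
a_2 = 1*2 - 2*1 = 0
a_3 = 1*0 - 2*2 = -4
a_4 = 1*-4 - 2*0 = -4
a_5 = 1*-4 - 2*-4 = 4
a_6 = 1*4 - 2*-4 = 12
a_7 = 1*12 - 2*4 = 4
a_8 = 1*4 - 2*12 = -20
a_9 = 1*-20 - 2*4 = -28
So a_9 = -28.

-28


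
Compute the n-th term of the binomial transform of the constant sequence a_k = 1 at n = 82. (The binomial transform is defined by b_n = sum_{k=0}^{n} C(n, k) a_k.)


With a_k = 1 for all k, b_n = sum_{k=0}^{n} C(n, k) = 2^n by the binomial theorem.
For n = 82: 2^82 = 4835703278458516698824704.

4835703278458516698824704


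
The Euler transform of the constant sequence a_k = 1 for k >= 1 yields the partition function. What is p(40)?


The Euler transform converts the sequence a_k = 1 into the number of integer partitions.
Using the recurrence or dynamic programming:
p(40) = 37338

37338


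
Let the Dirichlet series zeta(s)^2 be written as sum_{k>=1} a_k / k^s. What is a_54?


The Dirichlet convolution of the constant function 1 with itself gives (1 * 1)(k) = sum_{d | k} 1 = d(k), the number of positive divisors of k.
Since zeta(s) = sum_{k>=1} 1/k^s, we have zeta(s)^2 = sum_{k>=1} d(k)/k^s, so a_k = d(k).
For k = 54: the divisors are 1, 2, 3, 6, 9, 18, 27, 54.
Count = 8.

8


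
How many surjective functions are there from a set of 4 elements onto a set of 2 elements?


By inclusion-exclusion on which target elements are missed, the number of surjections from an n-set onto a k-set is
surj(n, k) = sum_{j=0}^{k} (-1)^j C(k, j) (k - j)^n.
Equivalently surj(n, k) = k! * S(n, k), where S(n, k) is the Stirling number of the second kind.
For n = 4, k = 2:
S(4, 2) = 7, so
surj = 2! * 7 = 2 * 7 = 14.

14


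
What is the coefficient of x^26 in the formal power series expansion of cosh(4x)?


The Maclaurin series is cosh(t) = sum_{m>=0} t^(2m) / (2m)!, so substituting t = 4x, only even powers of x are nonzero, with coefficient of x^(2m) equal to 4^(2m) / (2m)!.
For x^26 the coefficient is 4^26/26! = 4503599627370496/403291461126605635584000000 = 536870912/48076088562799171875.

536870912/48076088562799171875


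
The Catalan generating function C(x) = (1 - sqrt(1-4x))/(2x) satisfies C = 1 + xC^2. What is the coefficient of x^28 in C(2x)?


Substituting x -> 2x scales the n-th coefficient by 2^n, so [x^28] C(2x) = 2^28 * C_28.
C_28 = C(2*28, 28)/(29) = 7648690600760440/29 = 263747951750360.
So 2^28 * 263747951750360 = 268435456 * 263747951750360 = 70799301697173884764160.

70799301697173884764160


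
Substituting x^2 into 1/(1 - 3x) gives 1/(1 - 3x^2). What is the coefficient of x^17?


Since 1/(1 - 3x^2) only has even powers of x,
the coefficient of x^17 (odd) is 0.

0


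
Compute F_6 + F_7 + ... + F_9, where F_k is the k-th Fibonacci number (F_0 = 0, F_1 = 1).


Use the identity sum_{k=0}^{N} F_k = F_{N+2} - 1 (which follows from F_{k+2} - F_{k+1} = F_k). Then
sum_{k=6}^{9} F_k = (F_{11} - 1) - (F_{7} - 1) = F_{11} - F_{7}.
Computing: F_{11} = 89, F_{7} = 13, so
Sum = 89 - 13 = 76.

76


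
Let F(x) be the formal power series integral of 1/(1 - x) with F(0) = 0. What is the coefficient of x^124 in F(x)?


1/(1 - x) = sum_{k>=0} x^k. Integrating termwise and using F(0) = 0 gives
F(x) = sum_{k>=0} x^(k+1) / (k+1) = sum_{m>=1} x^m / m = -ln(1 - x).
So the coefficient of x^124 is 1/124 = 1/124.

1/124


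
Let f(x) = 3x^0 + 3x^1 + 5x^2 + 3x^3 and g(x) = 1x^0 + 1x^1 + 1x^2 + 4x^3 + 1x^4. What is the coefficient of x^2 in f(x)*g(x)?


Cauchy product at x^2:
3*1 + 3*1 + 5*1
= 11

11


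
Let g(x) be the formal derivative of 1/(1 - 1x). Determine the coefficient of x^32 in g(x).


Differentiate termwise: d/dx sum_{k>=0} 1^k x^k = sum_{k>=1} k 1^k x^(k-1) = sum_{j>=0} (j+1) 1^(j+1) x^j.
Equivalently, d/dx [1/(1 - 1x)] = 1/(1 - 1x)^2.
For j = 32: 33 * 1^33 = 33 * 1 = 33.

33


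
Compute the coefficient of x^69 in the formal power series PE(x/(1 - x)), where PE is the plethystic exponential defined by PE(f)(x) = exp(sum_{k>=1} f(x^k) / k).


For f(x) = x/(1 - x) we have
sum_{k>=1} f(x^k) / k = sum_{k>=1} (1/k) * x^k / (1 - x^k) = sum_{k, m >= 1} x^(k m) / k,
which after exponentiating simplifies to
PE(x/(1 - x)) = prod_{k>=1} 1 / (1 - x^k).
This is the generating function for the partition function p(n), so the coefficient of x^69 is p(69).
Computing p(69) by dynamic programming over parts 1, 2, ..., 69: p(69) = 3554345.

3554345


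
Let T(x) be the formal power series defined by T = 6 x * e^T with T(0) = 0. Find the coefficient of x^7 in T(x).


Apply the Lagrange inversion formula: if T = 6 x * phi(T) with phi(t) = e^t, then
[x^n] T = 6^n * (1/n) [t^(n-1)] phi(t)^n = 6^n * (1/n) [t^(n-1)] e^(n t) = 6^n * (1/n) * n^(n-1) / (n-1)! = 6^n * n^(n-1) / n!.
When c = 1 this is the Cayley count of rooted labeled trees on n vertices, divided by n!.
For n = 7: 6^7 * 7^6 / 7! = 279936 * 117649/5040 = 32672808/5.

32672808/5


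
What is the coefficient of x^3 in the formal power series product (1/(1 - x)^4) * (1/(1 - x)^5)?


Combine the factors: (1/(1 - x)^4) * (1/(1 - x)^5) = 1/(1 - x)^9.
Then use 1/(1 - x)^r = sum_{k>=0} C(k + r - 1, r - 1) x^k with r = 9 and k = 3:
C(11, 8) = 165.

165


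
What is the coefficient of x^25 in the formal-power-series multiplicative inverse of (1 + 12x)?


The inverse is 1/(1 + 12x). Apply the geometric identity 1/(1 - y) = sum_{k>=0} y^k with y = -12x:
1/(1 + 12x) = sum_{k>=0} (-12)^k x^k.
So the coefficient of x^25 is (-12)^25 = -953962166440690129601298432.

-953962166440690129601298432


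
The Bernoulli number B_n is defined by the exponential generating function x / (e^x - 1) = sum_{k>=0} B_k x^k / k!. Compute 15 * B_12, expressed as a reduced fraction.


Bernoulli numbers can also be computed recursively via B_0 = 1 and sum_{j=0}^{m} C(m+1, j) B_j = 0 for m >= 1. Odd-index Bernoulli numbers vanish for k >= 3.
Computing B_12 = -691/2730, so 15 * B_12 = 15 * -691/2730 = -691/182.

-691/182


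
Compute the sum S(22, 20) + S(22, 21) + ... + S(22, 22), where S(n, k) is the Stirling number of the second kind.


By definition, S(n, k) counts partitions of an n-set into exactly k nonempty blocks.
Computing row n = 22 for k = 20..22:
S(22, k): 23485, 231, 1
Sum = 23717.

23717


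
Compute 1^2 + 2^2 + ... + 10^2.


This power sum has a closed form given by Faulhaber's formula
sum_{k=1}^{m} k^p = (1 / (p + 1)) * sum_{j=0}^{p} C(p + 1, j) B_j m^(p + 1 - j),
but for small m direct computation is fastest:
1 + 4 + 9 + 16 + 25 + 36 + 49 + 64 + 81 + 100 = 385.

385


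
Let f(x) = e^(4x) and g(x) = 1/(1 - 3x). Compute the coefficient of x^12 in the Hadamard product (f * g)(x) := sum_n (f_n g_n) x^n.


Expanding: f_k = 4^k/k! (from e^(4x)) and g_k = 3^k (from 1/(1 - 3x)). So the Hadamard coefficient (f * g)_k = 4^k 3^k / k! = (12)^k / k!.
For k = 12: 12^12/12! = 8916100448256/479001600 = 35831808/1925.

35831808/1925


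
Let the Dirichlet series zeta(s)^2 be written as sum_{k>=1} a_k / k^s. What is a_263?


The Dirichlet convolution of the constant function 1 with itself gives (1 * 1)(k) = sum_{d | k} 1 = d(k), the number of positive divisors of k.
Since zeta(s) = sum_{k>=1} 1/k^s, we have zeta(s)^2 = sum_{k>=1} d(k)/k^s, so a_k = d(k).
For k = 263: the divisors are 1, 263.
Count = 2.

2


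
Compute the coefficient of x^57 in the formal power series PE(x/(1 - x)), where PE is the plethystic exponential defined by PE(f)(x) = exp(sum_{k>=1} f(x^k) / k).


For f(x) = x/(1 - x) we have
sum_{k>=1} f(x^k) / k = sum_{k>=1} (1/k) * x^k / (1 - x^k) = sum_{k, m >= 1} x^(k m) / k,
which after exponentiating simplifies to
PE(x/(1 - x)) = prod_{k>=1} 1 / (1 - x^k).
This is the generating function for the partition function p(n), so the coefficient of x^57 is p(57).
Computing p(57) by dynamic programming over parts 1, 2, ..., 57: p(57) = 614154.

614154


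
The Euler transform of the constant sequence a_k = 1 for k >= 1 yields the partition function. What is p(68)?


The Euler transform converts the sequence a_k = 1 into the number of integer partitions.
Using the recurrence or dynamic programming:
p(68) = 3087735

3087735


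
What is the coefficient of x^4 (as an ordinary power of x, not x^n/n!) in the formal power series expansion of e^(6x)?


The exponential series is e^y = sum_{k>=0} y^k / k!. Substituting y = 6x gives
e^(6x) = sum_{k>=0} 6^k x^k / k!.
So the coefficient of x^n is a^n/n! with a = 6, n = 4:
6^4 / 4! = 1296/24 = 54

54


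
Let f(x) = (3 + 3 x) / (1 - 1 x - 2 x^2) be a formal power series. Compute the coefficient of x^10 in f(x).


Write f(x) = sum_{k>=0} a_k x^k. Multiplying both sides by 1 - 1 x - 2 x^2 gives
(1 - 1 x - 2 x^2) sum_{k>=0} a_k x^k = 3 + 3 x.
Matching coefficients:
 x^0: a_0 = 3
 x^1: a_1 - 1 a_0 = 3  =>  a_1 = 1*3 + 3 = 6
 x^k (k >= 2): a_k = 1 a_{k-1} + 2 a_{k-2}.
Iterating: a_2 = 12, a_3 = 24, a_4 = 48, a_5 = 96, a_6 = 192, a_7 = 384, a_8 = 768, a_9 = 1536, a_10 = 3072.
So the coefficient of x^10 is 3072.

3072


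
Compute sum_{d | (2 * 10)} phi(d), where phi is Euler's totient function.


First, 2 * 10 = 20. One classical identity is sum_{d | n} phi(d) = n (each k in [1, n] has a unique gcd with n, and among the k's with gcd(k, n) = n/d there are phi(d) of them). So the sum equals 20. We also verify directly:
Divisors of 20: 1, 2, 4, 5, 10, 20.
phi values: 1, 1, 2, 4, 4, 8.
Sum = 20.

20


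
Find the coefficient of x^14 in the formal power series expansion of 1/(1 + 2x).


Write 1/(1 + c x) = 1/(1 - (-c) x) and apply the geometric-series identity
1/(1 - y) = sum_{k>=0} y^k to get 1/(1 + c x) = sum_{k>=0} (-c)^k x^k.
So the coefficient of x^k is (-c)^k = (-1)^k * c^k.
Here c = 2 and k = 14:
(-2)^14 = 1 * 16384 = 16384

16384


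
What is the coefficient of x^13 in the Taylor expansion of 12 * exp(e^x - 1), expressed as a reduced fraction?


exp(e^x - 1) = sum_{k>=0} Bell_k x^k / k!, where Bell_k is the k-th Bell number.
So the coefficient of x^13 is 12 * Bell_13 / 13!.
Computing: Bell_13 = 27644437 and 13! = 6227020800, giving
12 * 27644437/6227020800 = 27644437/518918400.

27644437/518918400


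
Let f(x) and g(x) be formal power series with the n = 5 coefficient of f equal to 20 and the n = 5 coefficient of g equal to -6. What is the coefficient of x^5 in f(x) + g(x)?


Addition of formal power series is termwise.
The coefficient of x^5 in f + g = 20 + -6
= 14

14


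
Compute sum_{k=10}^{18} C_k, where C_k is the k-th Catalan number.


C_10 through C_18: 16796, 58786, 208012, 742900, 2674440, 9694845, 35357670, 129644790, 477638700
Sum = 16796 + 58786 + 208012 + 742900 + 2674440 + 9694845 + 35357670 + 129644790 + 477638700
= 656036939

656036939


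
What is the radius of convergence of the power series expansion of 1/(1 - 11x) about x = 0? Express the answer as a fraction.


Expanding 1/(1 - 11x) = sum_{k>=0} 11^k x^k, the series converges when |11x| < 1, i.e., |x| < 1/11.
So the radius of convergence is 1/11 = 1/11.

1/11


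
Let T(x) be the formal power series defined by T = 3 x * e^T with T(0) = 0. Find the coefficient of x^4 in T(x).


Apply the Lagrange inversion formula: if T = 3 x * phi(T) with phi(t) = e^t, then
[x^n] T = 3^n * (1/n) [t^(n-1)] phi(t)^n = 3^n * (1/n) [t^(n-1)] e^(n t) = 3^n * (1/n) * n^(n-1) / (n-1)! = 3^n * n^(n-1) / n!.
When c = 1 this is the Cayley count of rooted labeled trees on n vertices, divided by n!.
For n = 4: 3^4 * 4^3 / 4! = 81 * 64/24 = 216.

216


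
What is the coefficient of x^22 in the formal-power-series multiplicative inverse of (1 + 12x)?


The inverse is 1/(1 + 12x). Apply the geometric identity 1/(1 - y) = sum_{k>=0} y^k with y = -12x:
1/(1 + 12x) = sum_{k>=0} (-12)^k x^k.
So the coefficient of x^22 is (-12)^22 = 552061438912436417593344.

552061438912436417593344


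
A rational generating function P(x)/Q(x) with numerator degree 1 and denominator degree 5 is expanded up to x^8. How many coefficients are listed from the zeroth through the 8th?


Expanding up to x^8 gives the coefficients for x^0, x^1, ..., x^8.
That is 8 + 1 = 9 coefficients in total.

9


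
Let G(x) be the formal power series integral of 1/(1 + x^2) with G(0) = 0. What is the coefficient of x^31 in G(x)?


1/(1 + x^2) = sum_{j>=0} (-1)^j x^(2j). Integrating termwise with G(0) = 0:
G(x) = sum_{j>=0} (-1)^j x^(2j+1) / (2j+1) = arctan(x).
Only odd powers are nonzero. For x^31 write 31 = 2*15 + 1, giving
(-1)^15 / 31 = -1/31 = -1/31.

-1/31


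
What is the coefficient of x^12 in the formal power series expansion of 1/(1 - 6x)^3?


The general identity 1/(1 - c x)^r = sum_{k>=0} c^k C(k + r - 1, r - 1) x^k follows by substituting y = c x into 1/(1 - y)^r = sum_{k>=0} C(k + r - 1, r - 1) y^k.
For c = 6, r = 3, k = 12:
6^12 * C(14, 2) = 2176782336 * 91 = 198087192576.

198087192576


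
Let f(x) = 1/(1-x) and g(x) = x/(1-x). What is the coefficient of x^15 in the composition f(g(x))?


First simplify the composition: f(g(x)) = 1/(1 - x/(1-x)) = (1-x)/((1-x) - x) = (1-x)/(1-2x).
Now extract the coefficient. Write (1-x)/(1-2x) = 1/(1-2x) - x/(1-2x).
The coefficient of x^n in 1/(1-2x) is 2^n, and in x/(1-2x) is 2^(n-1) (for n >= 1).
So the coefficient of x^15 is 2^15 - 2^14 = 32768 - 16384 = 16384.

16384


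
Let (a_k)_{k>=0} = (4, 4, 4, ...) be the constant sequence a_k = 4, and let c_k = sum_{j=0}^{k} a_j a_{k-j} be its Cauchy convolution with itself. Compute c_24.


Since a_j = 4 for all j >= 0, the convolution sum becomes
c_k = sum_{j=0}^{k} 4 * 4 = 16 * (k + 1).
Equivalently, the generating function of (a_k) is 4/(1 - x) and its square is 16/(1 - x)^2 = sum_{k>=0} 16(k + 1) x^k.
For k = 24: 16 * 25 = 400.

400


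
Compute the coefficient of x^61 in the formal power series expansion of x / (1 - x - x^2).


Let f(x) = sum_{k>=0} a_k x^k. Multiplying f(x) * (1 - x - x^2) = x and matching coefficients gives a_0 = 0, a_1 = 1, and a_k = a_{k-1} + a_{k-2} for k >= 2. These are the Fibonacci numbers F_k.
Iterating from F_0 = 0, F_1 = 1:
F_0=0, F_1=1, F_2=1, F_3=2, F_4=3, F_5=5, F_6=8, F_7=13, F_8=21, F_9=34, ...
F_61 = 2504730781961.

2504730781961


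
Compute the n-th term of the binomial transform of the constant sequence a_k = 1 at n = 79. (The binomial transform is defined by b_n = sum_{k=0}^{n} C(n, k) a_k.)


With a_k = 1 for all k, b_n = sum_{k=0}^{n} C(n, k) = 2^n by the binomial theorem.
For n = 79: 2^79 = 604462909807314587353088.

604462909807314587353088


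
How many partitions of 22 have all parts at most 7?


Using the generating function (1-x)^(-1)(1-x^2)^(-1)...(1-x^7)^(-1),
the coefficient of x^22 counts these restricted partitions.
Result = 522

522


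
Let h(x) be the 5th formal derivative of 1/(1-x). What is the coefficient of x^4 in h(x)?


Differentiating 5 times: d^5/dx^5 [1/(1-x)] = 5!/(1-x)^6.
The expansion 1/(1-x)^6 = sum_{k>=0} C(k+5, 5) x^k, so the coefficient of x^n in 5!/(1-x)^6 is 5! * C(n+5, 5).
For n = 4: 120 * C(9, 5) = 120 * 126 = 15120

15120


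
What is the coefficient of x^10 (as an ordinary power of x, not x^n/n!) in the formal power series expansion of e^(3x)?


The exponential series is e^y = sum_{k>=0} y^k / k!. Substituting y = 3x gives
e^(3x) = sum_{k>=0} 3^k x^k / k!.
So the coefficient of x^n is a^n/n! with a = 3, n = 10:
3^10 / 10! = 59049/3628800 = 729/44800

729/44800


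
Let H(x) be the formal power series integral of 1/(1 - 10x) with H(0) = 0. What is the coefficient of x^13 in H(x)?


1/(1 - 10x) = sum_{k>=0} 10^k x^k. Integrating termwise with H(0) = 0:
H(x) = sum_{k>=0} 10^k x^(k+1) / (k+1) = sum_{m>=1} 10^(m-1) x^m / m.
For m = 13: 10^12/13 = 1000000000000/13 = 1000000000000/13.

1000000000000/13


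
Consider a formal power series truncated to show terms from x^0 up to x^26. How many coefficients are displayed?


From x^0 to x^26 inclusive, the count is 26 - 0 + 1 = 27.

27


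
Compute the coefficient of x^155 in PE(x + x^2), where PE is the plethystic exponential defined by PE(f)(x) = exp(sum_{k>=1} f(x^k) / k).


With f(x) = x + x^2, the exponent is sum_{k>=1} (x^k + x^(2k)) / k = -ln(1 - x) - ln(1 - x^2). Exponentiating:
PE(x + x^2) = 1 / ((1 - x)(1 - x^2)).
This is the generating function for partitions of n into parts of size 1 or 2. The number of 2's can be any j in 0..77, and the rest are 1's, so
[x^155] = floor(155/2) + 1 = 78.

78


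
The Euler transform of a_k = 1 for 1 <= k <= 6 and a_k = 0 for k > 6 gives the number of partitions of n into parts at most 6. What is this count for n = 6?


Partitions of 6 into parts at most 6:
Using generating function (1-x)^(-1)(1-x^2)^(-1)...(1-x^6)^(-1),
the coefficient of x^6 = 11

11


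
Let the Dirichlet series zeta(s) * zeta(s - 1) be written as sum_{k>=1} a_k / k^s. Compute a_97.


Convolution gives a_k = sum_{d | k} d * 1 = sum_{d | k} d = sigma(k), the sum of positive divisors of k.
For k = 97, the divisors are 1, 97, so
sigma(97) = 1 + 97 = 98.

98


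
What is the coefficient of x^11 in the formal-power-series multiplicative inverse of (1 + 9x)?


The inverse is 1/(1 + 9x). Apply the geometric identity 1/(1 - y) = sum_{k>=0} y^k with y = -9x:
1/(1 + 9x) = sum_{k>=0} (-9)^k x^k.
So the coefficient of x^11 is (-9)^11 = -31381059609.

-31381059609


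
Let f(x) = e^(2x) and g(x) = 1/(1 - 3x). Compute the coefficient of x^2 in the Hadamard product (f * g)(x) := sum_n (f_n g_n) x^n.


Expanding: f_k = 2^k/k! (from e^(2x)) and g_k = 3^k (from 1/(1 - 3x)). So the Hadamard coefficient (f * g)_k = 2^k 3^k / k! = (6)^k / k!.
For k = 2: 6^2/2! = 36/2 = 18.

18


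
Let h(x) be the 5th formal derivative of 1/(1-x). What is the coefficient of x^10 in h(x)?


Differentiating 5 times: d^5/dx^5 [1/(1-x)] = 5!/(1-x)^6.
The expansion 1/(1-x)^6 = sum_{k>=0} C(k+5, 5) x^k, so the coefficient of x^n in 5!/(1-x)^6 is 5! * C(n+5, 5).
For n = 10: 120 * C(15, 5) = 120 * 3003 = 360360

360360


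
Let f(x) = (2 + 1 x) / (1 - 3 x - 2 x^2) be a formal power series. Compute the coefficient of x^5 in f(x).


Write f(x) = sum_{k>=0} a_k x^k. Multiplying both sides by 1 - 3 x - 2 x^2 gives
(1 - 3 x - 2 x^2) sum_{k>=0} a_k x^k = 2 + 1 x.
Matching coefficients:
 x^0: a_0 = 2
 x^1: a_1 - 3 a_0 = 1  =>  a_1 = 3*2 + 1 = 7
 x^k (k >= 2): a_k = 3 a_{k-1} + 2 a_{k-2}.
Iterating: a_2 = 25, a_3 = 89, a_4 = 317, a_5 = 1129.
So the coefficient of x^5 is 1129.

1129


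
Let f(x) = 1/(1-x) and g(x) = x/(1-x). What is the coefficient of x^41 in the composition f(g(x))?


First simplify the composition: f(g(x)) = 1/(1 - x/(1-x)) = (1-x)/((1-x) - x) = (1-x)/(1-2x).
Now extract the coefficient. Write (1-x)/(1-2x) = 1/(1-2x) - x/(1-2x).
The coefficient of x^n in 1/(1-2x) is 2^n, and in x/(1-2x) is 2^(n-1) (for n >= 1).
So the coefficient of x^41 is 2^41 - 2^40 = 2199023255552 - 1099511627776 = 1099511627776.

1099511627776


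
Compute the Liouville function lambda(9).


The Liouville function is lambda(k) = (-1)^Omega(k), where Omega(k) counts the prime factors of k with multiplicity.
Factoring: 9 = 3 * 3, so Omega(9) = 2.
lambda(9) = (-1)^2 = 1.

1


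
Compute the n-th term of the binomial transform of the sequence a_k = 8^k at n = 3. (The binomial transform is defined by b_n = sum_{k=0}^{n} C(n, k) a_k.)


With a_k = 8^k, b_n = sum_{k=0}^{n} C(n, k) 8^k = (1 + 8)^n by the binomial theorem.
For n = 3: (1 + 8)^3 = 9^3 = 729.

729


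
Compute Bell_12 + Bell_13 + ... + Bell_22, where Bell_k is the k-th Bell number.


Recall Bell_k counts set partitions of a k-set (with Bell_0 = 1 by convention).
Bell_12 through Bell_22: 4213597, 27644437, 190899322, 1382958545, 10480142147, 82864869804, 682076806159, 5832742205057, 51724158235372, 474869816156751, 4506715738447323
Sum = 4213597 + 27644437 + 190899322 + 1382958545 + 10480142147 + 82864869804 + 682076806159 + 5832742205057 + 51724158235372 + 474869816156751 + 4506715738447323 = 5039919482578514.

5039919482578514


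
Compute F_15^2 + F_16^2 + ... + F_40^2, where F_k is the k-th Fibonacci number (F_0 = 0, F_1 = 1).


There is a standard identity sum_{k=0}^{N} F_k^2 = F_N * F_{N+1} (proved inductively from the telescoping relation F_k^2 = F_k F_{k+1} - F_{k-1} F_k). Then
sum_{k=15}^{40} F_k^2 = F_40 F_41 - F_14 F_15.
Computing: F_40 = 102334155, F_41 = 165580141, F_14 = 377, F_15 = 610.
Sum = 102334155 * 165580141 - 377 * 610 = 16944503813785885.

16944503813785885


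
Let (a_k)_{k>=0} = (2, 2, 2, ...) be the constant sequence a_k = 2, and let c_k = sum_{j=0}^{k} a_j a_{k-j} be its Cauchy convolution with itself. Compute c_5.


Since a_j = 2 for all j >= 0, the convolution sum becomes
c_k = sum_{j=0}^{k} 2 * 2 = 4 * (k + 1).
Equivalently, the generating function of (a_k) is 2/(1 - x) and its square is 4/(1 - x)^2 = sum_{k>=0} 4(k + 1) x^k.
For k = 5: 4 * 6 = 24.

24


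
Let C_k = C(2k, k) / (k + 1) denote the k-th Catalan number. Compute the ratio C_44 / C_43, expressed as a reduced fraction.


Using C_k = (2k)! / (k! (k+1)!), the ratio C_{k+1}/C_k simplifies to
C_{k+1}/C_k = [(2k+2)! / ((k+1)! (k+2)!)] * [k! (k+1)! / (2k)!]
 = (2k+2)(2k+1) / ((k+1)(k+2)) = 2(2k+1) / (k+2).
For k = 43: 2(2*43 + 1) / (43 + 2) = 174/45 = 58/15.

58/15


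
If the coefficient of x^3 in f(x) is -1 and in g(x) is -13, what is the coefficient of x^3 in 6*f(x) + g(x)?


Scalar multiplication scales coefficients: 6 * -1 = -6.
Then add the g coefficient: -6 + -13
= -19

-19


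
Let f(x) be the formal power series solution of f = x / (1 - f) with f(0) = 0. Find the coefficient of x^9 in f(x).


Apply Lagrange inversion: f = x * phi(f) with phi(t) = 1/(1 - t), so
[x^n] f = (1/n) [t^(n-1)] phi(t)^n = (1/n) [t^(n-1)] (1 - t)^(-n) = (1/n) C(2n - 2, n - 1) = C_{n-1}.
For n = 9: C_8 = C(16, 8) / 9 = 12870/9 = 1430 = 1430.

1430


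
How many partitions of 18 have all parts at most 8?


Using the generating function (1-x)^(-1)(1-x^2)^(-1)...(1-x^8)^(-1),
the coefficient of x^18 counts these restricted partitions.
Result = 288

288


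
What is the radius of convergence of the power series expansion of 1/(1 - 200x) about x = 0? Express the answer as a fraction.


Expanding 1/(1 - 200x) = sum_{k>=0} 200^k x^k, the series converges when |200x| < 1, i.e., |x| < 1/200.
So the radius of convergence is 1/200 = 1/200.

1/200


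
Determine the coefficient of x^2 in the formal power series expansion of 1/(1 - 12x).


The geometric series identity gives 1/(1 - c x) = sum_{k>=0} c^k x^k, so the coefficient of x^k is c^k.
Here c = 12 and k = 2.
Computing: 12^2 = 144

144


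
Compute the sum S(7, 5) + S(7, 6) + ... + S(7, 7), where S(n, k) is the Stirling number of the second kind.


By definition, S(n, k) counts partitions of an n-set into exactly k nonempty blocks.
Computing row n = 7 for k = 5..7:
S(7, k): 140, 21, 1
Sum = 162.

162


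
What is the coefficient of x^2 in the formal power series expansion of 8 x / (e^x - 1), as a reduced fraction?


The exponential generating function for Bernoulli numbers is
x / (e^x - 1) = sum_{k>=0} B_k x^k / k!.
So the coefficient of x^2 in 8 x / (e^x - 1) is 8 B_2 / 2!.
Computing: B_2 = 1/6, 2! = 2, giving
8 * 1/6 / 2 = 2/3.

2/3


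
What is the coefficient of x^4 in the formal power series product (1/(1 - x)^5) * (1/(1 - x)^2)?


Combine the factors: (1/(1 - x)^5) * (1/(1 - x)^2) = 1/(1 - x)^7.
Then use 1/(1 - x)^r = sum_{k>=0} C(k + r - 1, r - 1) x^k with r = 7 and k = 4:
C(10, 6) = 210.

210


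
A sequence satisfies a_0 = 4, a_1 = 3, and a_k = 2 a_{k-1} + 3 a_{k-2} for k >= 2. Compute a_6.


The characteristic equation is t^2 - 2 t - 3 = 0, with roots r_1 = 3 and r_2 = -1 (so c_1 = r_1 + r_2, c_2 = -r_1 r_2 as required).
One can use the closed form a_n = A r_1^n + B r_2^n, but direct iteration is more reliable:
a_0 = 4, a_1 = 3, a_2 = 18, a_3 = 45, a_4 = 144, a_5 = 423, a_6 = 1278.
So a_6 = 1278.

1278


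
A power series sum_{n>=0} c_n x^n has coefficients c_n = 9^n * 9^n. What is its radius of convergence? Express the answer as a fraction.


By the root test (Cauchy-Hadamard), the radius is R = 1 / limsup_n |c_n|^(1/n).
Here |c_n|^(1/n) = (9^n * 9^n)^(1/n) = 9 * 9 = 81 for all n.
So R = 1/81 = 1/81.

1/81


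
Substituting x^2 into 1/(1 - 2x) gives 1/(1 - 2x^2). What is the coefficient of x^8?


The coefficient of x^(2m) in 1/(1 - 2x^2) is 2^m.
With n = 8 = 2*4, the coefficient is 2^4 = 16.

16


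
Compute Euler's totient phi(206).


phi(n) counts integers in [1, n] coprime to n. Using the multiplicative formula phi(n) = n * prod_{p | n} (1 - 1/p):
206 = 2 * 103, so
phi(206) = 206 * (1 - 1/2) * (1 - 1/103) = 102.

102


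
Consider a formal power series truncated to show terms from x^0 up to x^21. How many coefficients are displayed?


From x^0 to x^21 inclusive, the count is 21 - 0 + 1 = 22.

22


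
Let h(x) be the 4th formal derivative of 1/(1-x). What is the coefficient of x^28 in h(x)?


Differentiating 4 times: d^4/dx^4 [1/(1-x)] = 4!/(1-x)^5.
The expansion 1/(1-x)^5 = sum_{k>=0} C(k+4, 4) x^k, so the coefficient of x^n in 4!/(1-x)^5 is 4! * C(n+4, 4).
For n = 28: 24 * C(32, 4) = 24 * 35960 = 863040

863040


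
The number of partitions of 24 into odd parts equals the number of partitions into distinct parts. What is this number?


Computing partitions of 24 into odd parts (1, 3, 5, ...):
Using the generating function prod_{k>=0} 1/(1-x^(2k+1)),
the count is 122

122


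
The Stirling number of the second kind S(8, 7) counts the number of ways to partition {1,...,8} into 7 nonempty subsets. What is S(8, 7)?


Using the explicit formula S(n,k) = (1/k!) sum_{j=0}^{k} (-1)^(k-j) C(k,j) j^n:
S(8, 7) = 28
Equivalently, S(n,k) is n! times the coefficient of x^n in the EGF (e^x - 1)^k / k!.

28


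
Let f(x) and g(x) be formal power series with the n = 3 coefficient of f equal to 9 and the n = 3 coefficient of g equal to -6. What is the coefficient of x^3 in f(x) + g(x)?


Addition of formal power series is termwise.
The coefficient of x^3 in f + g = 9 + -6
= 3

3


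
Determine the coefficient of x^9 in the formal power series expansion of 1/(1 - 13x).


The geometric series identity gives 1/(1 - c x) = sum_{k>=0} c^k x^k, so the coefficient of x^k is c^k.
Here c = 13 and k = 9.
Computing: 13^9 = 10604499373

10604499373


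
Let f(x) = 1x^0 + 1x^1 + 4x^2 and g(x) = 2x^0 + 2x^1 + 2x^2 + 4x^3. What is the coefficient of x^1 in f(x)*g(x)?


Cauchy product at x^1:
1*2 + 1*2
= 4

4


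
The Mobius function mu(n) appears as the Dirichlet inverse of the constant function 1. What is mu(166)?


166 = 2 * 83 (all distinct primes).
mu(166) = (-1)^2 = 1

1


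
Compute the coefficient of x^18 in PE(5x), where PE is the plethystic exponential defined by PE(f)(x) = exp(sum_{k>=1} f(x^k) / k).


With f(x) = 5x, the exponent is sum_{k>=1} 5 x^k / k = 5 * (-ln(1 - x)). Exponentiating:
PE(5x) = exp(-5 ln(1 - x)) = 1/(1 - x)^5.
By the negative binomial expansion, [x^n] 1/(1 - x)^5 = C(n + 4, 4).
For n = 18: C(22, 4) = 7315.

7315


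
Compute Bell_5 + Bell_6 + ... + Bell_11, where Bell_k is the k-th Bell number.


Recall Bell_k counts set partitions of a k-set (with Bell_0 = 1 by convention).
Bell_5 through Bell_11: 52, 203, 877, 4140, 21147, 115975, 678570
Sum = 52 + 203 + 877 + 4140 + 21147 + 115975 + 678570 = 820964.

820964


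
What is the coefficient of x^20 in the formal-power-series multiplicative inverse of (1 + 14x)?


The inverse is 1/(1 + 14x). Apply the geometric identity 1/(1 - y) = sum_{k>=0} y^k with y = -14x:
1/(1 + 14x) = sum_{k>=0} (-14)^k x^k.
So the coefficient of x^20 is (-14)^20 = 83668255425284801560576.

83668255425284801560576


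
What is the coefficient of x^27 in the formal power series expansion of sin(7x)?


The Maclaurin series is sin(t) = sum_{k>=0} (-1)^k t^(2k+1) / (2k+1)!, so substituting t = 7x, only odd powers of x are nonzero, with coefficient of x^(2k+1) equal to (-1)^k 7^(2k+1) / (2k+1)!.
Write 27 = 2*13 + 1, giving the coefficient (-1)^13 * 7^27 / 27! = -65712362363534280139543/10888869450418352160768000000 = -191581231380566414401/31745975074105982976000000.

-191581231380566414401/31745975074105982976000000


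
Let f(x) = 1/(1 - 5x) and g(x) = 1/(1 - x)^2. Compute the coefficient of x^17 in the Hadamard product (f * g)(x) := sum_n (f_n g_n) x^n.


f has coefficients f_k = 5^k. For g = 1/(1 - x)^2 the coefficient is g_k = C(k + 1, 1) = k + 1. The Hadamard coefficient is (f * g)_k = 5^k * (k + 1).
For k = 17: 5^17 * 18 = 762939453125 * 18 = 13732910156250.

13732910156250


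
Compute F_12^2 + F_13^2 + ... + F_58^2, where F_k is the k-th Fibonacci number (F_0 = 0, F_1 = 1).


There is a standard identity sum_{k=0}^{N} F_k^2 = F_N * F_{N+1} (proved inductively from the telescoping relation F_k^2 = F_k F_{k+1} - F_{k-1} F_k). Then
sum_{k=12}^{58} F_k^2 = F_58 F_59 - F_11 F_12.
Computing: F_58 = 591286729879, F_59 = 956722026041, F_11 = 89, F_12 = 144.
Sum = 591286729879 * 956722026041 - 89 * 144 = 565697038180994370766223.

565697038180994370766223


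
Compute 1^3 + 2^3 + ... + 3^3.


This power sum has a closed form given by Faulhaber's formula
sum_{k=1}^{m} k^p = (1 / (p + 1)) * sum_{j=0}^{p} C(p + 1, j) B_j m^(p + 1 - j),
but for small m direct computation is fastest:
1 + 8 + 27 = 36.

36


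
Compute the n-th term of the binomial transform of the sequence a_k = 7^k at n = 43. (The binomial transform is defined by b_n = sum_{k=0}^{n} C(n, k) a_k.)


With a_k = 7^k, b_n = sum_{k=0}^{n} C(n, k) 7^k = (1 + 7)^n by the binomial theorem.
For n = 43: (1 + 7)^43 = 8^43 = 680564733841876926926749214863536422912.

680564733841876926926749214863536422912


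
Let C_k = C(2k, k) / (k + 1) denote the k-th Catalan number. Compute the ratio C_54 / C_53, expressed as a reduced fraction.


Using C_k = (2k)! / (k! (k+1)!), the ratio C_{k+1}/C_k simplifies to
C_{k+1}/C_k = [(2k+2)! / ((k+1)! (k+2)!)] * [k! (k+1)! / (2k)!]
 = (2k+2)(2k+1) / ((k+1)(k+2)) = 2(2k+1) / (k+2).
For k = 53: 2(2*53 + 1) / (53 + 2) = 214/55 = 214/55.

214/55


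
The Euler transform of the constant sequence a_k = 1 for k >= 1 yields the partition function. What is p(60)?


The Euler transform converts the sequence a_k = 1 into the number of integer partitions.
Using the recurrence or dynamic programming:
p(60) = 966467

966467


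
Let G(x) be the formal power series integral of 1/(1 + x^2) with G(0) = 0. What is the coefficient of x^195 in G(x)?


1/(1 + x^2) = sum_{j>=0} (-1)^j x^(2j). Integrating termwise with G(0) = 0:
G(x) = sum_{j>=0} (-1)^j x^(2j+1) / (2j+1) = arctan(x).
Only odd powers are nonzero. For x^195 write 195 = 2*97 + 1, giving
(-1)^97 / 195 = -1/195 = -1/195.

-1/195


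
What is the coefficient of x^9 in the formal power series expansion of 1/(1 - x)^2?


The expansion 1/(1 - x)^r = sum_{k>=0} C(k + r - 1, r - 1) x^k follows from the multiset / negative-binomial theorem (or from repeated differentiation of the geometric series).
For r = 2 and k = 9:
C(10, 1) = 3628800 / (1 * 362880) = 10.

10


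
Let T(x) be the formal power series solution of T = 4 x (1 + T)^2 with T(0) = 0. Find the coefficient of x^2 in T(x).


Apply the Lagrange inversion formula: if T = 4 x * phi(T) with phi(t) = (1 + t)^2, then [x^n] T = 4^n * (1/n) [t^(n-1)] phi(t)^n = 4^n * (1/n) [t^(n-1)] (1 + t)^(2n) = 4^n * (1/n) C(2n, n-1).
Using the identity C(2n, n-1) = C(2n, n) * n / (n+1), the unscaled factor equals C(2n, n) / (n+1) = C_n, the n-th Catalan number.
For n = 2: C_2 = C(4, 2) / 3 = 6/3 = 2.
With the 4^2 = 16 factor, the coefficient is 16 * 2 = 32.

32


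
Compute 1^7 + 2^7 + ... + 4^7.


This power sum has a closed form given by Faulhaber's formula
sum_{k=1}^{m} k^p = (1 / (p + 1)) * sum_{j=0}^{p} C(p + 1, j) B_j m^(p + 1 - j),
but for small m direct computation is fastest:
1 + 128 + 2187 + 16384 = 18700.

18700


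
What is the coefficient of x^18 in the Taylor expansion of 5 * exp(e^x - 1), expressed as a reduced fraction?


exp(e^x - 1) = sum_{k>=0} Bell_k x^k / k!, where Bell_k is the k-th Bell number.
So the coefficient of x^18 is 5 * Bell_18 / 18!.
Computing: Bell_18 = 682076806159 and 18! = 6402373705728000, giving
5 * 682076806159/6402373705728000 = 97439543737/182924963020800.

97439543737/182924963020800


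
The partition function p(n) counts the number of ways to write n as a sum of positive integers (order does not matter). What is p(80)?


Using the generating function prod_{k>=1} 1/(1-x^k), we compute p(80).
By dynamic programming over parts 1 through 80:
p(80) = 15796476

15796476


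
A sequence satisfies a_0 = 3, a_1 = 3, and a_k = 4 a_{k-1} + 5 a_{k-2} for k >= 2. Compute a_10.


The characteristic equation is t^2 - 4 t - 5 = 0, with roots r_1 = 5 and r_2 = -1 (so c_1 = r_1 + r_2, c_2 = -r_1 r_2 as required).
One can use the closed form a_n = A r_1^n + B r_2^n, but direct iteration is more reliable:
a_0 = 3, a_1 = 3, a_2 = 27, a_3 = 123, a_4 = 627, a_5 = 3123, a_6 = 15627, a_7 = 78123, a_8 = 390627, a_9 = 1953123, a_10 = 9765627.
So a_10 = 9765627.

9765627


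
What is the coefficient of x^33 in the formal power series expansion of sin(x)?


The Maclaurin series is sin(t) = sum_{k>=0} (-1)^k t^(2k+1) / (2k+1)!, so substituting t = x, only odd powers of x are nonzero, with coefficient of x^(2k+1) equal to (-1)^k / (2k+1)!.
Write 33 = 2*16 + 1, giving the coefficient (-1)^16 / 33! = 1/8683317618811886495518194401280000000 = 1/8683317618811886495518194401280000000.

1/8683317618811886495518194401280000000


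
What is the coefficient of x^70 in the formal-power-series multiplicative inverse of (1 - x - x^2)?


Let the inverse be f(x) = sum_{k>=0} a_k x^k. From f(x) * (1 - x - x^2) = 1 and matching coefficients:
 x^0: a_0 = 1.
 x^1: a_1 - a_0 = 0, so a_1 = 1.
 x^k (k >= 2): a_k - a_{k-1} - a_{k-2} = 0, i.e. a_k = a_{k-1} + a_{k-2}.
This is the Fibonacci-type recurrence shifted so that a_0 = a_1 = 1.
Iterating: a_0=1, a_1=1, a_2=2, a_3=3, a_4=5, a_5=8, a_6=13, a_7=21, a_8=34, a_9=55, ...
a_70 = 308061521170129.

308061521170129


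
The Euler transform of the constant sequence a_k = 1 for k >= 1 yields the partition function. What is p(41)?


The Euler transform converts the sequence a_k = 1 into the number of integer partitions.
Using the recurrence or dynamic programming:
p(41) = 44583

44583


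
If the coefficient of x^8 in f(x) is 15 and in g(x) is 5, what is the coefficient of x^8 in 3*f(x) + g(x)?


Scalar multiplication scales coefficients: 3 * 15 = 45.
Then add the g coefficient: 45 + 5
= 50

50


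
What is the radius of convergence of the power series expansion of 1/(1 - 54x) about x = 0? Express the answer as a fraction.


Expanding 1/(1 - 54x) = sum_{k>=0} 54^k x^k, the series converges when |54x| < 1, i.e., |x| < 1/54.
So the radius of convergence is 1/54 = 1/54.

1/54


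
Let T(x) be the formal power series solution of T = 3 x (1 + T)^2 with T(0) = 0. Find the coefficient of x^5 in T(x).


Apply the Lagrange inversion formula: if T = 3 x * phi(T) with phi(t) = (1 + t)^2, then [x^n] T = 3^n * (1/n) [t^(n-1)] phi(t)^n = 3^n * (1/n) [t^(n-1)] (1 + t)^(2n) = 3^n * (1/n) C(2n, n-1).
Using the identity C(2n, n-1) = C(2n, n) * n / (n+1), the unscaled factor equals C(2n, n) / (n+1) = C_n, the n-th Catalan number.
For n = 5: C_5 = C(10, 5) / 6 = 252/6 = 42.
With the 3^5 = 243 factor, the coefficient is 243 * 42 = 10206.

10206


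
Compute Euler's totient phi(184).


phi(n) counts integers in [1, n] coprime to n. Using the multiplicative formula phi(n) = n * prod_{p | n} (1 - 1/p):
184 = 2^3 * 23, so
phi(184) = 184 * (1 - 1/2) * (1 - 1/23) = 88.

88


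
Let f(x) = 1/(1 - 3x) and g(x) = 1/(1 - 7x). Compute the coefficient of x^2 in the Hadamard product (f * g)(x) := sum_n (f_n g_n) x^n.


f has coefficients f_k = 3^k and g has coefficients g_k = 7^k, so the Hadamard product has coefficient (f*g)_k = 3^k * 7^k = 21^k.
For k = 2: 21^2 = 441.

441


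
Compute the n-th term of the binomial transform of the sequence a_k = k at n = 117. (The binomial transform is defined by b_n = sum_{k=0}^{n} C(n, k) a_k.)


With a_k = k, b_n = sum_{k=0}^{n} C(n, k) k. Using k * C(n, k) = n * C(n-1, k-1) gives b_n = n * sum_{k>=1} C(n-1, k-1) = n * 2^(n-1).
For n = 117: 117 * 2^116 = 117 * 83076749736557242056487941267521536 = 9719979719177197320609089128300019712.

9719979719177197320609089128300019712


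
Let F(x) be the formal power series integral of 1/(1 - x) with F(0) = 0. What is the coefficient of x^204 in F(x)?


1/(1 - x) = sum_{k>=0} x^k. Integrating termwise and using F(0) = 0 gives
F(x) = sum_{k>=0} x^(k+1) / (k+1) = sum_{m>=1} x^m / m = -ln(1 - x).
So the coefficient of x^204 is 1/204 = 1/204.

1/204


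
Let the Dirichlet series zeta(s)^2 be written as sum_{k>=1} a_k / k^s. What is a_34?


The Dirichlet convolution of the constant function 1 with itself gives (1 * 1)(k) = sum_{d | k} 1 = d(k), the number of positive divisors of k.
Since zeta(s) = sum_{k>=1} 1/k^s, we have zeta(s)^2 = sum_{k>=1} d(k)/k^s, so a_k = d(k).
For k = 34: the divisors are 1, 2, 17, 34.
Count = 4.

4


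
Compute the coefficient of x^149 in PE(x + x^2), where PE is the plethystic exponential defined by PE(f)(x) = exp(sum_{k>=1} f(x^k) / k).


With f(x) = x + x^2, the exponent is sum_{k>=1} (x^k + x^(2k)) / k = -ln(1 - x) - ln(1 - x^2). Exponentiating:
PE(x + x^2) = 1 / ((1 - x)(1 - x^2)).
This is the generating function for partitions of n into parts of size 1 or 2. The number of 2's can be any j in 0..74, and the rest are 1's, so
[x^149] = floor(149/2) + 1 = 75.

75
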